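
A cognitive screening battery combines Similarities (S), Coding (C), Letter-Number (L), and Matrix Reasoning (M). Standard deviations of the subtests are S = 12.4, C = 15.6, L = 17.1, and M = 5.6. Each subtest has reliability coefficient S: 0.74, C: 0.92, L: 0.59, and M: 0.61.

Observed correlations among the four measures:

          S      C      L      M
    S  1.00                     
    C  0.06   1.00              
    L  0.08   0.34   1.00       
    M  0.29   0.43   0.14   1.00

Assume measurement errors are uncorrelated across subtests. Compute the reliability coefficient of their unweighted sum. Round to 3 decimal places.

0.826

Var(S+C+L+M) = 12.4² + 15.6² + 17.1² + 5.6² + 2·[12.4·15.6·0.06 + 12.4·17.1·0.08 + 12.4·5.6·0.29 + 15.6·17.1·0.34 + 15.6·5.6·0.43 + 17.1·5.6·0.14] = 720.89 + 380.754 = 1101.64.
Because errors are independent across components, Cov(Tᵢ,Tⱼ) = Cov(Xᵢ,Xⱼ); the off-diagonal part of the true-score variance is the same as above.
True-score variance = [12.4²·0.74 + 15.6²·0.92 + 17.1²·0.59 + 5.6²·0.61] + 380.754 = 529.325 + 380.754 = 910.079.
Reliability = 910.079 / 1101.64 = 0.826.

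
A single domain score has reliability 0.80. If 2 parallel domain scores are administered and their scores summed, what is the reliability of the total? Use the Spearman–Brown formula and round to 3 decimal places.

0.889

ρ_k = kρ / (1 + (k−1)ρ) = 2·0.80 / (1 + 1·0.80) = 1.600 / 1.800 = 0.889.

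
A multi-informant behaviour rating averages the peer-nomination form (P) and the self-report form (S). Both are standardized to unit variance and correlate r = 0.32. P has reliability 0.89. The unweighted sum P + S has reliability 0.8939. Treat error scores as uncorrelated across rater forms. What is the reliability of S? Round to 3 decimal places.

0.830

Var(P+S) = 2 + 2·0.32 = 2.640.
True-score variance = ρ_P + ρ_S + 2·0.32, so 0.8939 = (0.89 + ρ_S + 0.64) / 2.640.
ρ_S = 0.8939·2.640 − 0.89 − 0.64 = 0.830.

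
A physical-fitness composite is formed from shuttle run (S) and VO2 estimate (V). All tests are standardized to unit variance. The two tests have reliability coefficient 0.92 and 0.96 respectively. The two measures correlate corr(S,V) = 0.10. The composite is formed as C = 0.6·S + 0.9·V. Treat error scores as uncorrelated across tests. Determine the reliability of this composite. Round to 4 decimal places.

0.9521

Var(C) = 0.6² + 0.9² + 2·[0.54·0.10] = 1.17 + 0.108 = 1.278.
Under uncorrelated errors the observed covariances equal the true-score covariances, so only the own-variance terms attenuate.
True-score variance = [0.6²·0.92 + 0.9²·0.96] + 0.108 = 1.1088 + 0.108 = 1.2168.
Reliability = 1.2168 / 1.278 = 0.9521.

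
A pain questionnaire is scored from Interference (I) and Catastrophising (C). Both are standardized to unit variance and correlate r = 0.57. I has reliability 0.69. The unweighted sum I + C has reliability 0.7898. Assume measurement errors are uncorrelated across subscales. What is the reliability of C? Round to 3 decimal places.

Var(I+C) = 2 + 2·0.57 = 3.140.
True-score variance = ρ_I + ρ_C + 2·0.57, so 0.7898 = (0.69 + ρ_C + 1.14) / 3.140.
ρ_C = 0.7898·3.140 − 0.69 − 1.14 = 0.650.

0.650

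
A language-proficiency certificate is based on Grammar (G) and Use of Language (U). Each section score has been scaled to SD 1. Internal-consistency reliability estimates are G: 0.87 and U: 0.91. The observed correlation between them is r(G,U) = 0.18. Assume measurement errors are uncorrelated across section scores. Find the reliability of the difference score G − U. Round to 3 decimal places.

Var(G−U) = 1 + 1 − 2·0.18 = 2 − 0.36 = 1.64.
With uncorrelated errors the cross-covariances are all true-score covariance, so they carry over unchanged; only the diagonal terms shrink to ρᵢσᵢ².
True-score variance = [0.87 + 0.91] − 0.36 = 1.78 − 0.36 = 1.42.
Reliability = 1.42 / 1.64 = 0.866.

0.866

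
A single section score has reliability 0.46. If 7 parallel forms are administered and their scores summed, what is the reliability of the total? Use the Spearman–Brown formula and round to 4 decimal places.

ρ_k = kρ / (1 + (k−1)ρ) = 7·0.46 / (1 + 6·0.46) = 3.220 / 3.760 = 0.8564.

0.8564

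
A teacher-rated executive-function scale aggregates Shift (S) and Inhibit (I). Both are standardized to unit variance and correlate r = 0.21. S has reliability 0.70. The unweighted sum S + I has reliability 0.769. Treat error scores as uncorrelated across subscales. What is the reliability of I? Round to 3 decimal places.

0.741

Var(S+I) = 2 + 2·0.21 = 2.420.
True-score variance = ρ_S + ρ_I + 2·0.21, so 0.769 = (0.70 + ρ_I + 0.42) / 2.420.
ρ_I = 0.769·2.420 − 0.70 − 0.42 = 0.741.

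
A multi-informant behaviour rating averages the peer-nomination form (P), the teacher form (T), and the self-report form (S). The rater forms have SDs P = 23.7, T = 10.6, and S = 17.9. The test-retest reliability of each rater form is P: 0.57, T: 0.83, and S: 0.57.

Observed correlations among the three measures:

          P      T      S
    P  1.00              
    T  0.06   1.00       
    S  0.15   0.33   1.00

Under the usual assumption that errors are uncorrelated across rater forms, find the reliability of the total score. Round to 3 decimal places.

Var(P+T+S) = 23.7² + 10.6² + 17.9² + 2·[23.7·10.6·0.06 + 23.7·17.9·0.15 + 10.6·17.9·0.33] = 994.46 + 282.644 = 1277.1.
Under uncorrelated errors the observed covariances equal the true-score covariances, so only the own-variance terms attenuate.
True-score variance = [23.7²·0.57 + 10.6²·0.83 + 17.9²·0.57] + 282.644 = 596.056 + 282.644 = 878.7.
Reliability = 878.7 / 1277.1 = 0.688.

0.688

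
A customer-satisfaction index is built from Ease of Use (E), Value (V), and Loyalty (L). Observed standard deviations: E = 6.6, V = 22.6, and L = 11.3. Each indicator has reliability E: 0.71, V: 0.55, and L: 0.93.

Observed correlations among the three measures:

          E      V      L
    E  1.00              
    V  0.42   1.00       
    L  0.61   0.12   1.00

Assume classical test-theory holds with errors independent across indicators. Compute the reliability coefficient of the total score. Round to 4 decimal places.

0.7380

Var(E+V+L) = 6.6² + 22.6² + 11.3² + 2·[6.6·22.6·0.42 + 6.6·11.3·0.61 + 22.6·11.3·0.12] = 682.01 + 277.573 = 959.583.
Under uncorrelated errors the observed covariances equal the true-score covariances, so only the own-variance terms attenuate.
True-score variance = [6.6²·0.71 + 22.6²·0.55 + 11.3²·0.93] + 277.573 = 430.597 + 277.573 = 708.171.
Reliability = 708.171 / 959.583 = 0.7380.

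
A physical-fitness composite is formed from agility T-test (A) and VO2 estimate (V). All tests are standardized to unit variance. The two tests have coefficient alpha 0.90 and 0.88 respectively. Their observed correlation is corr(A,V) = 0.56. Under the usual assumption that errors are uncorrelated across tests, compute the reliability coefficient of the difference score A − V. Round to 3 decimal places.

0.750

Var(A−V) = 1 + 1 − 2·0.56 = 2 − 1.12 = 0.88.
Because errors are independent across components, Cov(Tᵢ,Tⱼ) = Cov(Xᵢ,Xⱼ); the off-diagonal part of the true-score variance is the same as above.
True-score variance = [0.90 + 0.88] − 1.12 = 1.78 − 1.12 = 0.66.
Reliability = 0.66 / 0.88 = 0.750.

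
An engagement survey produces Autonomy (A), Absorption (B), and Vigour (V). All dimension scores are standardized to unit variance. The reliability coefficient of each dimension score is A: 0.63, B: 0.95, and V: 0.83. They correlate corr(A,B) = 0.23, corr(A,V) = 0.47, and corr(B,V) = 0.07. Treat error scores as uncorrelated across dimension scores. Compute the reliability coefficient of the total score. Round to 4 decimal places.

0.8700

Var(A+B+V) = 3 + 2·[0.23 + 0.47 + 0.07] = 3 + 1.54 = 4.54.
Under uncorrelated errors the observed covariances equal the true-score covariances, so only the own-variance terms attenuate.
True-score variance = [0.63 + 0.95 + 0.83] + 1.54 = 2.41 + 1.54 = 3.95.
Reliability = 3.95 / 4.54 = 0.8700.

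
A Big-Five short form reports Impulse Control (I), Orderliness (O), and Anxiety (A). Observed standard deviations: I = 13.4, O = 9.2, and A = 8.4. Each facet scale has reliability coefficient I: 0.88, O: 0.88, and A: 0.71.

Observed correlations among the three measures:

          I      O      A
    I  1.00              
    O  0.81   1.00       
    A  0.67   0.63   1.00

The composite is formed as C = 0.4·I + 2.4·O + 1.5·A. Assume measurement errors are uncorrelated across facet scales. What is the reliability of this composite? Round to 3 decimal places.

0.917

Var(C) = 0.4²·13.4² + 2.4²·9.2² + 1.5²·8.4² + 2·[0.96·13.4·9.2·0.81 + 0.6·13.4·8.4·0.67 + 3.6·9.2·8.4·0.63] = 675.016 + 632.765 = 1307.78.
Because errors are independent across components, Cov(Tᵢ,Tⱼ) = Cov(Xᵢ,Xⱼ); the off-diagonal part of the true-score variance is the same as above.
True-score variance = [0.4²·13.4²·0.88 + 2.4²·9.2²·0.88 + 1.5²·8.4²·0.71] + 632.765 = 567.025 + 632.765 = 1199.79.
Reliability = 1199.79 / 1307.78 = 0.917.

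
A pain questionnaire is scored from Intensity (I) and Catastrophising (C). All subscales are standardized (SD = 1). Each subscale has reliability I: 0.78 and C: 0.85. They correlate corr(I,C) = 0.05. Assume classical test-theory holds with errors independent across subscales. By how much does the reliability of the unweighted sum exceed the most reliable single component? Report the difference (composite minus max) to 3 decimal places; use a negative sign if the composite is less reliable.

Var(sum) = 2 + 0.1 = 2.1; true-score variance = 1.63 + 0.1 = 1.73; composite reliability = 0.8238.
Max component reliability = 0.8500.
Difference = 0.8238 − 0.8500 = -0.026.

-0.026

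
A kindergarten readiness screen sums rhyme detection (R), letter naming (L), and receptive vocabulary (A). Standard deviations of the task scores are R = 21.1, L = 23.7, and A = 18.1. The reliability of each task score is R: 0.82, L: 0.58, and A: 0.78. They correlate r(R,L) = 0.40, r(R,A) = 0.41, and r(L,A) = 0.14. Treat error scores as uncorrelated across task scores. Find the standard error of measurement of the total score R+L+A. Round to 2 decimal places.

19.70

Var(total) = 1334.51 + 833.334 = 2167.84.
True-score variance = 946.388 + 833.334 = 1779.72, so reliability = 0.8210.
Error variance = 2167.84 − 1779.72 = 388.122; SEM = √388.122 = 19.70.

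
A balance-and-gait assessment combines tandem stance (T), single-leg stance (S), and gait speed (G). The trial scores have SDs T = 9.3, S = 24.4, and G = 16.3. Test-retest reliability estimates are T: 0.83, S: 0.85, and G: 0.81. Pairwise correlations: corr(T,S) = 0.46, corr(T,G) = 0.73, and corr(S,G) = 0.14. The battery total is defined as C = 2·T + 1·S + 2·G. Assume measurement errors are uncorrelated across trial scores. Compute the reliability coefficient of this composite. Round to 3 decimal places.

Var(C) = 2²·9.3² + 24.4² + 2²·16.3² + 2·[2·9.3·24.4·0.46 + 4·9.3·16.3·0.73 + 2·24.4·16.3·0.14] = 2004.08 + 1525.54 = 3529.62.
With uncorrelated errors the cross-covariances are all true-score covariance, so they carry over unchanged; only the diagonal terms shrink to ρᵢσᵢ².
True-score variance = [2²·9.3²·0.83 + 24.4²·0.85 + 2²·16.3²·0.81] + 1525.54 = 1654.04 + 1525.54 = 3179.58.
Reliability = 3179.58 / 3529.62 = 0.901.

0.901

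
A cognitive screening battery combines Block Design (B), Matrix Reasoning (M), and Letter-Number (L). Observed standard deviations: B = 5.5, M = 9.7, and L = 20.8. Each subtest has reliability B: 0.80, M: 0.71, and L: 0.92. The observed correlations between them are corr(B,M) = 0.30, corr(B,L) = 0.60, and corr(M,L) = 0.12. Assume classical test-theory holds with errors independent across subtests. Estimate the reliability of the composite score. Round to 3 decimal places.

0.912

Var(B+M+L) = 5.5² + 9.7² + 20.8² + 2·[5.5·9.7·0.30 + 5.5·20.8·0.60 + 9.7·20.8·0.12] = 556.98 + 217.712 = 774.692.
Because errors are independent across components, Cov(Tᵢ,Tⱼ) = Cov(Xᵢ,Xⱼ); the off-diagonal part of the true-score variance is the same as above.
True-score variance = [5.5²·0.80 + 9.7²·0.71 + 20.8²·0.92] + 217.712 = 489.033 + 217.712 = 706.745.
Reliability = 706.745 / 774.692 = 0.912.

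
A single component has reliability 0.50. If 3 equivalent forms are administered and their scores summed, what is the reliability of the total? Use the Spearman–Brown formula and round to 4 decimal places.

ρ_k = kρ / (1 + (k−1)ρ) = 3·0.50 / (1 + 2·0.50) = 1.500 / 2.000 = 0.7500.

0.7500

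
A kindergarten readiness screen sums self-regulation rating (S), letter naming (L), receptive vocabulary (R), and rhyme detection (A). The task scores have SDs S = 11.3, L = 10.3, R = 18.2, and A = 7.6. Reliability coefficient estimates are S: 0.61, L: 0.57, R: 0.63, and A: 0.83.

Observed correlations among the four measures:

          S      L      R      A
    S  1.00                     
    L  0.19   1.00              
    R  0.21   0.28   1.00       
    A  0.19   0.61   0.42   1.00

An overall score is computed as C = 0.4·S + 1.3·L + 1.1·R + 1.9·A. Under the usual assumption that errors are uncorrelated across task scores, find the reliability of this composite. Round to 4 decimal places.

Var(C) = 0.4²·11.3² + 1.3²·10.3² + 1.1²·18.2² + 1.9²·7.6² + 2·[0.52·11.3·10.3·0.19 + 0.44·11.3·18.2·0.21 + 0.76·11.3·7.6·0.19 + 1.43·10.3·18.2·0.28 + 2.47·10.3·7.6·0.61 + 2.09·18.2·7.6·0.42] = 809.037 + 714.648 = 1523.68.
Because errors are independent across components, Cov(Tᵢ,Tⱼ) = Cov(Xᵢ,Xⱼ); the off-diagonal part of the true-score variance is the same as above.
True-score variance = [0.4²·11.3²·0.61 + 1.3²·10.3²·0.57 + 1.1²·18.2²·0.63 + 1.9²·7.6²·0.83] + 714.648 = 540.23 + 714.648 = 1254.88.
Reliability = 1254.88 / 1523.68 = 0.8236.

0.8236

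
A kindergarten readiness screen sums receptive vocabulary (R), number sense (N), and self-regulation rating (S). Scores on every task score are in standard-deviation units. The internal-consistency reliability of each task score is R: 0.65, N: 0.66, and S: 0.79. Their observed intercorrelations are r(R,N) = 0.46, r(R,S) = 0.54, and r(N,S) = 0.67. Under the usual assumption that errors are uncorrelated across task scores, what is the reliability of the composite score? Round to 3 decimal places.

0.858

Var(R+N+S) = 3 + 2·[0.46 + 0.54 + 0.67] = 3 + 3.34 = 6.34.
With uncorrelated errors the cross-covariances are all true-score covariance, so they carry over unchanged; only the diagonal terms shrink to ρᵢσᵢ².
True-score variance = [0.65 + 0.66 + 0.79] + 3.34 = 2.1 + 3.34 = 5.44.
Reliability = 5.44 / 6.34 = 0.858.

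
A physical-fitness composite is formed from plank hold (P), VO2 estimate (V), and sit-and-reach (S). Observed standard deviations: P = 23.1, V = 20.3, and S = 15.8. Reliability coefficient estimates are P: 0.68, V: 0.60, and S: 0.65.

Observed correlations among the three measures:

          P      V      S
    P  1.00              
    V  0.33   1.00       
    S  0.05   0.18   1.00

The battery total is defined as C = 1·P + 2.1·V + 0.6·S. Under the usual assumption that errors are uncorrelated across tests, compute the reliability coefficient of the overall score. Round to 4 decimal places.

0.7148

Var(C) = 23.1² + 2.1²·20.3² + 0.6²·15.8² + 2·[2.1·23.1·20.3·0.33 + 0.6·23.1·15.8·0.05 + 1.26·20.3·15.8·0.18] = 2440.8 + 817.323 = 3258.12.
Because errors are independent across components, Cov(Tᵢ,Tⱼ) = Cov(Xᵢ,Xⱼ); the off-diagonal part of the true-score variance is the same as above.
True-score variance = [23.1²·0.68 + 2.1²·20.3²·0.60 + 0.6²·15.8²·0.65] + 817.323 = 1511.66 + 817.323 = 2328.98.
Reliability = 2328.98 / 3258.12 = 0.7148.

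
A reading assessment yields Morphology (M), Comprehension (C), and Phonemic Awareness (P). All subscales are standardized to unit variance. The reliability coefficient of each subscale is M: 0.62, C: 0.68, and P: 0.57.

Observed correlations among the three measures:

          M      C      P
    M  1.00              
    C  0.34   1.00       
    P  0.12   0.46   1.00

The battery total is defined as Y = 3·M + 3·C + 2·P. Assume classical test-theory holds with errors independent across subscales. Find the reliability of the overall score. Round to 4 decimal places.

Var(Y) = 3² + 3² + 2² + 2·[9·0.34 + 6·0.12 + 6·0.46] = 22 + 13.08 = 35.08.
Under uncorrelated errors the observed covariances equal the true-score covariances, so only the own-variance terms attenuate.
True-score variance = [3²·0.62 + 3²·0.68 + 2²·0.57] + 13.08 = 13.98 + 13.08 = 27.06.
Reliability = 27.06 / 35.08 = 0.7714.

0.7714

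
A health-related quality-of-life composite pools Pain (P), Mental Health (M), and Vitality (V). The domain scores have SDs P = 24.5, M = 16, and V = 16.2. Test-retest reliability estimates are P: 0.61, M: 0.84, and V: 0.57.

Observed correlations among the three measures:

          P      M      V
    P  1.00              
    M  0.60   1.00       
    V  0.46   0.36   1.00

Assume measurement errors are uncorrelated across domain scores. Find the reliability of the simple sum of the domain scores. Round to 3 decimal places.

0.819

Var(P+M+V) = 24.5² + 16² + 16.2² + 2·[24.5·16·0.60 + 24.5·16.2·0.46 + 16·16.2·0.36] = 1118.69 + 1022.17 = 2140.86.
With uncorrelated errors the cross-covariances are all true-score covariance, so they carry over unchanged; only the diagonal terms shrink to ρᵢσᵢ².
True-score variance = [24.5²·0.61 + 16²·0.84 + 16.2²·0.57] + 1022.17 = 730.783 + 1022.17 = 1752.96.
Reliability = 1752.96 / 2140.86 = 0.819.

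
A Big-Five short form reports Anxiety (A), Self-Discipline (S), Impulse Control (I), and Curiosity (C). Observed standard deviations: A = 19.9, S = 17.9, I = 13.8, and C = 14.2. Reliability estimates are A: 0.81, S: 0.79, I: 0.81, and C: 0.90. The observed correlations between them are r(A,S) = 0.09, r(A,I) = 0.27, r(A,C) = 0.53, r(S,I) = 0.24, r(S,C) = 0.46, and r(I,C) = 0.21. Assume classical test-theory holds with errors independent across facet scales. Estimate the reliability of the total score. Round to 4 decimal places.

Var(A+S+I+C) = 19.9² + 17.9² + 13.8² + 14.2² + 2·[19.9·17.9·0.09 + 19.9·13.8·0.27 + 19.9·14.2·0.53 + 17.9·13.8·0.24 + 17.9·14.2·0.46 + 13.8·14.2·0.21] = 1108.5 + 946.666 = 2055.17.
Under uncorrelated errors the observed covariances equal the true-score covariances, so only the own-variance terms attenuate.
True-score variance = [19.9²·0.81 + 17.9²·0.79 + 13.8²·0.81 + 14.2²·0.90] + 946.666 = 909.624 + 946.666 = 1856.29.
Reliability = 1856.29 / 2055.17 = 0.9032.

0.9032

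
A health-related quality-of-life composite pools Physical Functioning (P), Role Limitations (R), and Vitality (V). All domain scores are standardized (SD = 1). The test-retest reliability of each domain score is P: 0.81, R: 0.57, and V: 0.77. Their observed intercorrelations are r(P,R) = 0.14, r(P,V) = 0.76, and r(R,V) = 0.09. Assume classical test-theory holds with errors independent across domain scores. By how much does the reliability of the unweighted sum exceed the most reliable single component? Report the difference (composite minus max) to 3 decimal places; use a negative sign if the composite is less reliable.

Var(sum) = 3 + 1.98 = 4.98; true-score variance = 2.15 + 1.98 = 4.13; composite reliability = 0.8293.
Max component reliability = 0.8100.
Difference = 0.8293 − 0.8100 = 0.019.

0.019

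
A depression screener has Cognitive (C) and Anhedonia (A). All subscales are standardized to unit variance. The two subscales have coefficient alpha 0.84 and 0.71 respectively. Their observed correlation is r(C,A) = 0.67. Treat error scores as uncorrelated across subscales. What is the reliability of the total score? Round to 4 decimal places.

0.8653

Var(C+A) = 2 + 2·[0.67] = 2 + 1.34 = 3.34.
With uncorrelated errors the cross-covariances are all true-score covariance, so they carry over unchanged; only the diagonal terms shrink to ρᵢσᵢ².
True-score variance = [0.84 + 0.71] + 1.34 = 1.55 + 1.34 = 2.89.
Reliability = 2.89 / 3.34 = 0.8653.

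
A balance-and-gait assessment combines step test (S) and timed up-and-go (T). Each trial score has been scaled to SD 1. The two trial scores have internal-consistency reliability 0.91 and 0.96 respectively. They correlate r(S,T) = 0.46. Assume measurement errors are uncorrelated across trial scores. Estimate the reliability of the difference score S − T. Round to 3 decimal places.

Var(S−T) = 1 + 1 − 2·0.46 = 2 − 0.92 = 1.08.
Because errors are independent across components, Cov(Tᵢ,Tⱼ) = Cov(Xᵢ,Xⱼ); the off-diagonal part of the true-score variance is the same as above.
True-score variance = [0.91 + 0.96] − 0.92 = 1.87 − 0.92 = 0.95.
Reliability = 0.95 / 1.08 = 0.880.

0.880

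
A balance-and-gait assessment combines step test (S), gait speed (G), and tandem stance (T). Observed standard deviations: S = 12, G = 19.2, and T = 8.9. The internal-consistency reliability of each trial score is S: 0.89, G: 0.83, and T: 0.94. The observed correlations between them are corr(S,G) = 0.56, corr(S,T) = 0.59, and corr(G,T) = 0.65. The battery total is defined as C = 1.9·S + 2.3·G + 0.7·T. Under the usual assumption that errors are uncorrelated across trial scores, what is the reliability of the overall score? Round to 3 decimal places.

0.906

Var(C) = 1.9²·12² + 2.3²·19.2² + 0.7²·8.9² + 2·[4.37·12·19.2·0.56 + 1.33·12·8.9·0.59 + 1.61·19.2·8.9·0.65] = 2508.76 + 1652.93 = 4161.69.
Because errors are independent across components, Cov(Tᵢ,Tⱼ) = Cov(Xᵢ,Xⱼ); the off-diagonal part of the true-score variance is the same as above.
True-score variance = [1.9²·12²·0.89 + 2.3²·19.2²·0.83 + 0.7²·8.9²·0.94] + 1652.93 = 2117.73 + 1652.93 = 3770.66.
Reliability = 3770.66 / 4161.69 = 0.906.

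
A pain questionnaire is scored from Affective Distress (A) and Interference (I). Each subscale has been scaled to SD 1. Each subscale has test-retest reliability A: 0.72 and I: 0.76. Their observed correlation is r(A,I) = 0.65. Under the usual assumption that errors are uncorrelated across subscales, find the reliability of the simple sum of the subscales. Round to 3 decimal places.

Var(A+I) = 2 + 2·[0.65] = 2 + 1.3 = 3.3.
Under uncorrelated errors the observed covariances equal the true-score covariances, so only the own-variance terms attenuate.
True-score variance = [0.72 + 0.76] + 1.3 = 1.48 + 1.3 = 2.78.
Reliability = 2.78 / 3.3 = 0.842.

0.842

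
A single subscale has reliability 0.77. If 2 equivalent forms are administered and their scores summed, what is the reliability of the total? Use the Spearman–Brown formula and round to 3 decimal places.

0.870

ρ_k = kρ / (1 + (k−1)ρ) = 2·0.77 / (1 + 1·0.77) = 1.540 / 1.770 = 0.870.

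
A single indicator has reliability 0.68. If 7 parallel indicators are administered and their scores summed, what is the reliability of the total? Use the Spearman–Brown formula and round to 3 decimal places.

ρ_k = kρ / (1 + (k−1)ρ) = 7·0.68 / (1 + 6·0.68) = 4.760 / 5.080 = 0.937.

0.937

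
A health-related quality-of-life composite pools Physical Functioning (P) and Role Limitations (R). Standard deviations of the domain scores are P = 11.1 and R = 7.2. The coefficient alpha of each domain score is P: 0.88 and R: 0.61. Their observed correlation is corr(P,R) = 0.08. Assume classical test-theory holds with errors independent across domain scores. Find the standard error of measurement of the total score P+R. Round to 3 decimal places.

Var(total) = 175.05 + 12.7872 = 187.837.
True-score variance = 140.047 + 12.7872 = 152.834, so reliability = 0.8137.
Error variance = 187.837 − 152.834 = 35.0028; SEM = √35.0028 = 5.916.

5.916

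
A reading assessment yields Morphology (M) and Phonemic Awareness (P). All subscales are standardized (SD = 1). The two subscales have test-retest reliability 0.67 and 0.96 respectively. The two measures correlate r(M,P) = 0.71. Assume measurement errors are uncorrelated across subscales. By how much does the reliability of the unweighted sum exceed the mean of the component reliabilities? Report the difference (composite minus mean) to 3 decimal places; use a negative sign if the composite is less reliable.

0.077

Var(sum) = 2 + 1.42 = 3.42; true-score variance = 1.63 + 1.42 = 3.05; composite reliability = 0.8918.
Mean component reliability = 0.8150.
Difference = 0.8918 − 0.8150 = 0.077.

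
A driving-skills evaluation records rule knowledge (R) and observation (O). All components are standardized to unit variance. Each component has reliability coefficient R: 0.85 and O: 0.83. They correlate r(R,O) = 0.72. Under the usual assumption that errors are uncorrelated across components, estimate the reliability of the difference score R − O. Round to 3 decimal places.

0.429

Var(R−O) = 1 + 1 − 2·0.72 = 2 − 1.44 = 0.56.
Under uncorrelated errors the observed covariances equal the true-score covariances, so only the own-variance terms attenuate.
True-score variance = [0.85 + 0.83] − 1.44 = 1.68 − 1.44 = 0.24.
Reliability = 0.24 / 0.56 = 0.429.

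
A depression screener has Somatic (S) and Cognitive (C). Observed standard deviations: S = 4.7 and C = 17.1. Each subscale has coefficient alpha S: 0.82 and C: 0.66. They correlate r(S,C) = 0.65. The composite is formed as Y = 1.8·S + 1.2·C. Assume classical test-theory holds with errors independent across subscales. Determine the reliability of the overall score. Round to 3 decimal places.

Var(Y) = 1.8²·4.7² + 1.2²·17.1² + 2·[2.16·4.7·17.1·0.65] = 492.642 + 225.679 = 718.321.
Because errors are independent across components, Cov(Tᵢ,Tⱼ) = Cov(Xᵢ,Xⱼ); the off-diagonal part of the true-score variance is the same as above.
True-score variance = [1.8²·4.7²·0.82 + 1.2²·17.1²·0.66] + 225.679 = 336.595 + 225.679 = 562.274.
Reliability = 562.274 / 718.321 = 0.783.

0.783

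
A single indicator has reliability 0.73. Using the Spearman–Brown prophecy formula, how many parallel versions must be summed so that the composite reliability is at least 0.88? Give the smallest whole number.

k ≥ ρ*(1−ρ₁)/(ρ₁(1−ρ*)) = 0.88·0.27 / (0.73·0.12) = 2.712.
Smallest integer k = 3.

3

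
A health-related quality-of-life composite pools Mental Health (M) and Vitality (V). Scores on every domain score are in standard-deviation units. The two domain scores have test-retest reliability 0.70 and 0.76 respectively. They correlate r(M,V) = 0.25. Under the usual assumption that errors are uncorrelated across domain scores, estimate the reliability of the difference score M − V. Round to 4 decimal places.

Var(M−V) = 1 + 1 − 2·0.25 = 2 − 0.5 = 1.5.
With uncorrelated errors the cross-covariances are all true-score covariance, so they carry over unchanged; only the diagonal terms shrink to ρᵢσᵢ².
True-score variance = [0.70 + 0.76] − 0.5 = 1.46 − 0.5 = 0.96.
Reliability = 0.96 / 1.5 = 0.6400.

0.6400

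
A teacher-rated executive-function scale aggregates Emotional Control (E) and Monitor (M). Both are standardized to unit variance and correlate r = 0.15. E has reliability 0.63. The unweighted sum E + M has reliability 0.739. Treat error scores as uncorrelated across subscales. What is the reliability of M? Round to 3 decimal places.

0.770

Var(E+M) = 2 + 2·0.15 = 2.300.
True-score variance = ρ_E + ρ_M + 2·0.15, so 0.739 = (0.63 + ρ_M + 0.30) / 2.300.
ρ_M = 0.739·2.300 − 0.63 − 0.30 = 0.770.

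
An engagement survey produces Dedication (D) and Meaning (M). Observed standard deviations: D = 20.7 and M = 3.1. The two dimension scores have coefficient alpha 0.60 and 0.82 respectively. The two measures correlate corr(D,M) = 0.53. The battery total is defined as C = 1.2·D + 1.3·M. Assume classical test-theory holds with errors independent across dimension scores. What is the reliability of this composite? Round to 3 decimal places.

Var(C) = 1.2²·20.7² + 1.3²·3.1² + 2·[1.56·20.7·3.1·0.53] = 633.266 + 106.112 = 739.378.
With uncorrelated errors the cross-covariances are all true-score covariance, so they carry over unchanged; only the diagonal terms shrink to ρᵢσᵢ².
True-score variance = [1.2²·20.7²·0.60 + 1.3²·3.1²·0.82] + 106.112 = 383.533 + 106.112 = 489.644.
Reliability = 489.644 / 739.378 = 0.662.

0.662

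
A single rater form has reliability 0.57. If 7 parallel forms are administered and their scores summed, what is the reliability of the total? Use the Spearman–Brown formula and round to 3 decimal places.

0.903

ρ_k = kρ / (1 + (k−1)ρ) = 7·0.57 / (1 + 6·0.57) = 3.990 / 4.420 = 0.903.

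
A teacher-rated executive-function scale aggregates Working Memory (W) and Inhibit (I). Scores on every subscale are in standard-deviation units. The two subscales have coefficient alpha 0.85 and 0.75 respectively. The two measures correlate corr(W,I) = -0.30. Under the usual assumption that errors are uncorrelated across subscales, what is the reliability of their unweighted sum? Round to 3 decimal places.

Var(W+I) = 2 + 2·[(-0.30)] = 2 − 0.6 = 1.4.
Under uncorrelated errors the observed covariances equal the true-score covariances, so only the own-variance terms attenuate.
True-score variance = [0.85 + 0.75] − 0.6 = 1.6 − 0.6 = 1.
Reliability = 1 / 1.4 = 0.714.

0.714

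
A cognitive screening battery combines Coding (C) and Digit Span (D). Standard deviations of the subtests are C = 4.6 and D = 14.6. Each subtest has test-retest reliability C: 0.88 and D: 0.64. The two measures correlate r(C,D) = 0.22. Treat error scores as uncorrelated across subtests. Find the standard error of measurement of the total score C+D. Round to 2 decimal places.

Var(total) = 234.32 + 29.5504 = 263.87.
True-score variance = 155.043 + 29.5504 = 184.594, so reliability = 0.6996.
Error variance = 263.87 − 184.594 = 79.2768; SEM = √79.2768 = 8.90.

8.90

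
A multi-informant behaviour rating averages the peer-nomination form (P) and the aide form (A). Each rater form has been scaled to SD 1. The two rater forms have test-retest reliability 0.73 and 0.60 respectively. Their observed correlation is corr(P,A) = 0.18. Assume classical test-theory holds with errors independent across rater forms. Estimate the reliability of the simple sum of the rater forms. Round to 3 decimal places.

0.716

Var(P+A) = 2 + 2·[0.18] = 2 + 0.36 = 2.36.
Under uncorrelated errors the observed covariances equal the true-score covariances, so only the own-variance terms attenuate.
True-score variance = [0.73 + 0.60] + 0.36 = 1.33 + 0.36 = 1.69.
Reliability = 1.69 / 2.36 = 0.716.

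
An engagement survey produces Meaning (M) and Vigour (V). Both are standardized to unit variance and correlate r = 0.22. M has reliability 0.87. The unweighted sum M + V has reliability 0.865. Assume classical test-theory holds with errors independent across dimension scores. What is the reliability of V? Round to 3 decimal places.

0.801

Var(M+V) = 2 + 2·0.22 = 2.440.
True-score variance = ρ_M + ρ_V + 2·0.22, so 0.865 = (0.87 + ρ_V + 0.44) / 2.440.
ρ_V = 0.865·2.440 − 0.87 − 0.44 = 0.801.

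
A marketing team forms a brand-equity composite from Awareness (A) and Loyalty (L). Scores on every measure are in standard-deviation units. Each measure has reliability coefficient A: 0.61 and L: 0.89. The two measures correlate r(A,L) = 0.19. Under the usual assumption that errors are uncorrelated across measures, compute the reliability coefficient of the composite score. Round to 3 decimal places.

Var(A+L) = 2 + 2·[0.19] = 2 + 0.38 = 2.38.
With uncorrelated errors the cross-covariances are all true-score covariance, so they carry over unchanged; only the diagonal terms shrink to ρᵢσᵢ².
True-score variance = [0.61 + 0.89] + 0.38 = 1.5 + 0.38 = 1.88.
Reliability = 1.88 / 2.38 = 0.790.

0.790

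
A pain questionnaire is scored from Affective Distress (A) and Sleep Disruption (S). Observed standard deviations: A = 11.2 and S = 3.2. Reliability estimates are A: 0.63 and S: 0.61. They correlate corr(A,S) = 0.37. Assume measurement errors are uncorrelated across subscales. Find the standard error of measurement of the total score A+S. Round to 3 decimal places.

Var(total) = 135.68 + 26.5216 = 162.202.
True-score variance = 85.2736 + 26.5216 = 111.795, so reliability = 0.6892.
Error variance = 162.202 − 111.795 = 50.4064; SEM = √50.4064 = 7.100.

7.100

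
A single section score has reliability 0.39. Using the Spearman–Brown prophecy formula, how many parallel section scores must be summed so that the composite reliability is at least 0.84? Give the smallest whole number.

k ≥ ρ*(1−ρ₁)/(ρ₁(1−ρ*)) = 0.84·0.61 / (0.39·0.16) = 8.212.
Smallest integer k = 9.

9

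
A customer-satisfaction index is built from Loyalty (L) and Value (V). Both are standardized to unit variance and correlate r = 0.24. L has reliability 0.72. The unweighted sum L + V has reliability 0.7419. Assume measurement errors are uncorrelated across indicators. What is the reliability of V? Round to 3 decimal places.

Var(L+V) = 2 + 2·0.24 = 2.480.
True-score variance = ρ_L + ρ_V + 2·0.24, so 0.7419 = (0.72 + ρ_V + 0.48) / 2.480.
ρ_V = 0.7419·2.480 − 0.72 − 0.48 = 0.640.

0.640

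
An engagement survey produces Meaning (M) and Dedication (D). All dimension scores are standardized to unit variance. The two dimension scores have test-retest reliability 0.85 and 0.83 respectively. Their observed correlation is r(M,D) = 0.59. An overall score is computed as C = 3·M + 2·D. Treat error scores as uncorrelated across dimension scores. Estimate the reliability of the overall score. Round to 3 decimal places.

Var(C) = 3² + 2² + 2·[6·0.59] = 13 + 7.08 = 20.08.
With uncorrelated errors the cross-covariances are all true-score covariance, so they carry over unchanged; only the diagonal terms shrink to ρᵢσᵢ².
True-score variance = [3²·0.85 + 2²·0.83] + 7.08 = 10.97 + 7.08 = 18.05.
Reliability = 18.05 / 20.08 = 0.899.

0.899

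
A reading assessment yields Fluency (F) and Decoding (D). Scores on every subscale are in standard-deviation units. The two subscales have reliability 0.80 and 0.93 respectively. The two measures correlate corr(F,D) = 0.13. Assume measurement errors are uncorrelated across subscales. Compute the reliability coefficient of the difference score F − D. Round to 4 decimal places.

Var(F−D) = 1 + 1 − 2·0.13 = 2 − 0.26 = 1.74.
Under uncorrelated errors the observed covariances equal the true-score covariances, so only the own-variance terms attenuate.
True-score variance = [0.80 + 0.93] − 0.26 = 1.73 − 0.26 = 1.47.
Reliability = 1.47 / 1.74 = 0.8448.

0.8448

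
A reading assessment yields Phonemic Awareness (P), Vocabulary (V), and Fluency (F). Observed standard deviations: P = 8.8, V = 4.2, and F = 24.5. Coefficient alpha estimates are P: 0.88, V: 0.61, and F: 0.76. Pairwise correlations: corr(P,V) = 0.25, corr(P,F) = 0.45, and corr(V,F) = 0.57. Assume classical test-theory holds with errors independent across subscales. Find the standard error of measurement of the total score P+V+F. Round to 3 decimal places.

12.658

Var(total) = 695.33 + 329.826 = 1025.16.
True-score variance = 535.098 + 329.826 = 864.924, so reliability = 0.8437.
Error variance = 1025.16 − 864.924 = 160.232; SEM = √160.232 = 12.658.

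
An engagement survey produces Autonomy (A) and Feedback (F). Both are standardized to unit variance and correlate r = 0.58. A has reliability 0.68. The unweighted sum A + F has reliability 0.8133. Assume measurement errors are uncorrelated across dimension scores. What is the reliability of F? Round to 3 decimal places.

Var(A+F) = 2 + 2·0.58 = 3.160.
True-score variance = ρ_A + ρ_F + 2·0.58, so 0.8133 = (0.68 + ρ_F + 1.16) / 3.160.
ρ_F = 0.8133·3.160 − 0.68 − 1.16 = 0.730.

0.730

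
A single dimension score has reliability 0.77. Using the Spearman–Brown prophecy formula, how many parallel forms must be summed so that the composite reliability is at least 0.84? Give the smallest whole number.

2

k ≥ ρ*(1−ρ₁)/(ρ₁(1−ρ*)) = 0.84·0.23 / (0.77·0.16) = 1.568.
Smallest integer k = 2.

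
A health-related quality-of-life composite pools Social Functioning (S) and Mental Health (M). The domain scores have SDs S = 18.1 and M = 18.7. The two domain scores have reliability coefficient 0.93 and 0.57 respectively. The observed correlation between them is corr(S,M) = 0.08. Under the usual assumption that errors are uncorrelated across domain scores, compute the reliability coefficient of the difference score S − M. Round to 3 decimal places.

0.722

Var(S−M) = 18.1² + 18.7² − 2·18.1·18.7·0.08 = 677.3 − 54.1552 = 623.145.
With uncorrelated errors the cross-covariances are all true-score covariance, so they carry over unchanged; only the diagonal terms shrink to ρᵢσᵢ².
True-score variance = [18.1²·0.93 + 18.7²·0.57] − 54.1552 = 504.001 − 54.1552 = 449.845.
Reliability = 449.845 / 623.145 = 0.722.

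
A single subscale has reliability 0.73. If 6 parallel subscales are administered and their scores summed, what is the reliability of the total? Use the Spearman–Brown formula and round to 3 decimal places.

ρ_k = kρ / (1 + (k−1)ρ) = 6·0.73 / (1 + 5·0.73) = 4.380 / 4.650 = 0.942.

0.942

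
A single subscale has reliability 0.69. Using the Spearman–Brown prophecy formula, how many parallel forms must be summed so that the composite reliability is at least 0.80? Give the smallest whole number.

2

k ≥ ρ*(1−ρ₁)/(ρ₁(1−ρ*)) = 0.80·0.31 / (0.69·0.20) = 1.797.
Smallest integer k = 2.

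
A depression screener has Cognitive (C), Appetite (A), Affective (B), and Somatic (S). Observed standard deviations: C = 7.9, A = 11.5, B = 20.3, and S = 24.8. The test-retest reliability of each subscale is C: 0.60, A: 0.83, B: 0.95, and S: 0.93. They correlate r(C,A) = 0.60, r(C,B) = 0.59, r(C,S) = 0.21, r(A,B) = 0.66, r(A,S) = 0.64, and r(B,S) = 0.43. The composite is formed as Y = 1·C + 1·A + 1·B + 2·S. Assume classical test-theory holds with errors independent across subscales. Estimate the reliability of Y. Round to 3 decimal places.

Var(Y) = 7.9² + 11.5² + 20.3² + 2²·24.8² + 2·[7.9·11.5·0.60 + 7.9·20.3·0.59 + 2·7.9·24.8·0.21 + 11.5·20.3·0.66 + 2·11.5·24.8·0.64 + 2·20.3·24.8·0.43] = 3066.91 + 2367.01 = 5433.92.
Under uncorrelated errors the observed covariances equal the true-score covariances, so only the own-variance terms attenuate.
True-score variance = [7.9²·0.60 + 11.5²·0.83 + 20.3²·0.95 + 2²·24.8²·0.93] + 2367.01 = 2826.65 + 2367.01 = 5193.66.
Reliability = 5193.66 / 5433.92 = 0.956.

0.956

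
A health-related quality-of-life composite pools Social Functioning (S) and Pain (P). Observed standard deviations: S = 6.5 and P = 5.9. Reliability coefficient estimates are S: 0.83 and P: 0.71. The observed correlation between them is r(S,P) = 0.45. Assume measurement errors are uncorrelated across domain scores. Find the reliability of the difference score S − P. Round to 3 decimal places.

Var(S−P) = 6.5² + 5.9² − 2·6.5·5.9·0.45 = 77.06 − 34.515 = 42.545.
Because errors are independent across components, Cov(Tᵢ,Tⱼ) = Cov(Xᵢ,Xⱼ); the off-diagonal part of the true-score variance is the same as above.
True-score variance = [6.5²·0.83 + 5.9²·0.71] − 34.515 = 59.7826 − 34.515 = 25.2676.
Reliability = 25.2676 / 42.545 = 0.594.

0.594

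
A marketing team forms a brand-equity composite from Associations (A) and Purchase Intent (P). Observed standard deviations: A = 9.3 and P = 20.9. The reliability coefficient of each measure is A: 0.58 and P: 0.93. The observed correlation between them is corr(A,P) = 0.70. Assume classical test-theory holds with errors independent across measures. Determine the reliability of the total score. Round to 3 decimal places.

0.916

Var(A+P) = 9.3² + 20.9² + 2·[9.3·20.9·0.70] = 523.3 + 272.118 = 795.418.
With uncorrelated errors the cross-covariances are all true-score covariance, so they carry over unchanged; only the diagonal terms shrink to ρᵢσᵢ².
True-score variance = [9.3²·0.58 + 20.9²·0.93] + 272.118 = 456.397 + 272.118 = 728.515.
Reliability = 728.515 / 795.418 = 0.916.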